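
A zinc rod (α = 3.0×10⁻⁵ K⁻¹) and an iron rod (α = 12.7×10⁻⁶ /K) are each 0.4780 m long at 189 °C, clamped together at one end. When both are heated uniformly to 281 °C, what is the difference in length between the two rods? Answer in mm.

ΔT = 92 K
zinc: ΔL = 3.0×10⁻⁵ × 0.4780 m × 92 = 1.3193×10⁻³ m = 1.3193 mm
iron: ΔL = 12.7×10⁻⁶ × 0.4780 m × 92 = 5.5850×10⁻⁴ m = 0.55850 mm
difference = 1.3193 − 0.55850 = 0.7608 mm

0.761 mm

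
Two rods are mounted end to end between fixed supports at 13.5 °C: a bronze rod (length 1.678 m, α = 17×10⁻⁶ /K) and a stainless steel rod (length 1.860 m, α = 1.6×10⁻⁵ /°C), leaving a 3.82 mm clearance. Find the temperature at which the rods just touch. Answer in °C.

T = 79.0 °C

Gap closes when ΔL₁ + ΔL₂ = 3.82 mm = 3.82×10⁻³ m
(α₁L₁ + α₂L₂)ΔT = g
α₁L₁ + α₂L₂ = 17×10⁻⁶×1.678 + 1.6×10⁻⁵×1.860 = 5.8286×10⁻⁵ m/K
ΔT = 3.82×10⁻³ / 5.8286×10⁻⁵ = 65.539 K
T = 13.5 + 65.539 = 79.039 °C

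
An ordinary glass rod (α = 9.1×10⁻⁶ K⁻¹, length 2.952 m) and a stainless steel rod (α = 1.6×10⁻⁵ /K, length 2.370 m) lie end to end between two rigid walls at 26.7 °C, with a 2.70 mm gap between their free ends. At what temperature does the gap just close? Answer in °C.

T = 68.4 °C

α₁L₁ = 2.68632×10⁻⁵ m/K, α₂L₂ = 3.792×10⁻⁵ m/K → total 6.47832×10⁻⁵ m/K
ΔT = g/(α₁L₁+α₂L₂) = 2.70×10⁻³ / 6.47832×10⁻⁵ = 41.677 K
T = 26.7 + 41.677 = 68.377 °C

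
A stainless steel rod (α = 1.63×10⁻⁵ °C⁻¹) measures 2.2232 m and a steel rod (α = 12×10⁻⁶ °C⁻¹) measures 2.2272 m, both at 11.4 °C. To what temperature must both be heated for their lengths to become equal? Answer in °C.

Equal length when α₁L₁ΔT − α₂L₂ΔT = L₂ − L₁ = 4.00×10⁻³ m
α₁L₁ = 3.623816×10⁻⁵, α₂L₂ = 2.67264×10⁻⁵ → Δ(αL) = 9.51176×10⁻⁶ m/K
ΔT = 4.00×10⁻³ / 9.51176×10⁻⁶ = 420.532 K, so T = 11.4 + 420.532 = 431.932 °C

T = 431.9 °C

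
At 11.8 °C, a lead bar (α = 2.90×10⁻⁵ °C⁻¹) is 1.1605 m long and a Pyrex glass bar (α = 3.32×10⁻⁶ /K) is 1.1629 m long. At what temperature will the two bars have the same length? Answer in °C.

Equal length when α₁L₁ΔT − α₂L₂ΔT = L₂ − L₁ = 2.40×10⁻³ m
α₁L₁ = 3.36545×10⁻⁵, α₂L₂ = 3.860828×10⁻⁶ → Δ(αL) = 2.9793672×10⁻⁵ m/K
ΔT = 2.40×10⁻³ / 2.9793672×10⁻⁵ = 80.5540 K, so T = 11.8 + 80.5540 = 92.3540 °C

T = 92.35 °C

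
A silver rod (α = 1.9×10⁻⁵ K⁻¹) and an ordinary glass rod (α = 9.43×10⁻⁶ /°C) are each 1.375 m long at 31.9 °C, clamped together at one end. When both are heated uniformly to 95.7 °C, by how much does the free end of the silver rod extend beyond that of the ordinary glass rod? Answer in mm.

ΔT = 63.8 K
silver: ΔL = 1.9×10⁻⁵ × 1.375 m × 63.8 = 1.6668×10⁻³ m = 1.6668 mm
ordinary glass: ΔL = 9.43×10⁻⁶ × 1.375 m × 63.8 = 8.2725×10⁻⁴ m = 0.82725 mm
difference = 1.6668 − 0.82725 = 0.83955 mm

0.840 mm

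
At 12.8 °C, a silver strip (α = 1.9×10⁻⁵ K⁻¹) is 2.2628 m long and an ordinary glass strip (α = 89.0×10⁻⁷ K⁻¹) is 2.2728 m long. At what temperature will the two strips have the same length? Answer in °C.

L₁(1 + α₁ΔT) = L₂(1 + α₂ΔT) ⇒ ΔT = (L₂ − L₁)/(α₁L₁ − α₂L₂)
L₂ − L₁ = 2.2728 − 2.2628 = 1.00×10⁻² m
α₁L₁ − α₂L₂ = 1.9×10⁻⁵×2.2628 − 89.0×10⁻⁷×2.2728 = 2.276528×10⁻⁵ m/K
ΔT = 1.00×10⁻² / 2.276528×10⁻⁵ = 439.265 K
T = 12.8 + 439.265 = 452.065 °C

T = 452.1 °C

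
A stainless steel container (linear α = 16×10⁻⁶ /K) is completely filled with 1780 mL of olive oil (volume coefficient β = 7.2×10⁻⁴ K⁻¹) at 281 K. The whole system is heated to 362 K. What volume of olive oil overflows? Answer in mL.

The container also expands: β_container ≈ 3α = 4.8×10⁻⁵ /K
Net overflow = V₀(β_liq − 3α_cont)ΔT
β − 3α = 7.20×10⁻⁴ − 4.8×10⁻⁵ = 6.72×10⁻⁴ /K; ΔT = 81 K
ΔV = 1780 × 6.72×10⁻⁴ × 81 = 96.9 mL

96.9 mL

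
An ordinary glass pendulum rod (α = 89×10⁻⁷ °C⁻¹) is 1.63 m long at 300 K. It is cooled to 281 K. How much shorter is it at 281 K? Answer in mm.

ΔL = 0.276 mm

|ΔT| = |281 − 300| = 19 K
ΔL = αL₀ΔT = (89×10⁻⁷)(1.63)(19) = 2.76×10⁻⁴ m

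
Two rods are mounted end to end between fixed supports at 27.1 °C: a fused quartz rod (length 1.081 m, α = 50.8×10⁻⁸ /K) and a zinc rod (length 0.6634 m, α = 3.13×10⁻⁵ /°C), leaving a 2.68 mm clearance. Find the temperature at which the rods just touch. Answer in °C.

α₁L₁ = 5.49148×10⁻⁷ m/K, α₂L₂ = 2.076442×10⁻⁵ m/K → total 2.1313568×10⁻⁵ m/K
ΔT = g/(α₁L₁+α₂L₂) = 2.68×10⁻³ / 2.1313568×10⁻⁵ = 125.74 K
T = 27.1 + 125.74 = 152.84 °C

T = 153 °C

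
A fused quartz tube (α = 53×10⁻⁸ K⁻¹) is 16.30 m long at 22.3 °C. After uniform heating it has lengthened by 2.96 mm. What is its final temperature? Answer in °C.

T = 365 °C

ΔL = αL₀ΔT ⇒ ΔT = ΔL / (αL₀)
ΔT = 2.96×10⁻³ m / (53×10⁻⁸ × 16.30 m) = 342.63 K
T = 22.3 + 342.63 = 364.93 °C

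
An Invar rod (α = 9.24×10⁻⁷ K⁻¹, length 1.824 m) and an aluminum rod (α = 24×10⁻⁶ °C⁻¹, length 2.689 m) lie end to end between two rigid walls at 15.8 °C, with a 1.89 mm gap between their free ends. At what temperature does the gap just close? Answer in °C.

T = 44.3 °C

α₁L₁ = 1.685376×10⁻⁶ m/K, α₂L₂ = 6.4536×10⁻⁵ m/K → total 6.6221376×10⁻⁵ m/K
ΔT = g/(α₁L₁+α₂L₂) = 1.89×10⁻³ / 6.6221376×10⁻⁵ = 28.541 K
T = 15.8 + 28.541 = 44.341 °C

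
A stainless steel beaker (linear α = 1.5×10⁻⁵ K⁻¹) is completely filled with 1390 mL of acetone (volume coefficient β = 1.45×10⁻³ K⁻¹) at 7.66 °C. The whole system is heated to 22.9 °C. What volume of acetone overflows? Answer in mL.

29.8 mL

The beaker also expands: β_container ≈ 3α = 4.5×10⁻⁵ /K
Net overflow = V₀(β_liq − 3α_cont)ΔT
β − 3α = 1.45×10⁻³ − 4.5×10⁻⁵ = 1.405×10⁻³ /K; ΔT = 15.24 K
ΔV = 1390 × 1.405×10⁻³ × 15.24 = 29.8 mL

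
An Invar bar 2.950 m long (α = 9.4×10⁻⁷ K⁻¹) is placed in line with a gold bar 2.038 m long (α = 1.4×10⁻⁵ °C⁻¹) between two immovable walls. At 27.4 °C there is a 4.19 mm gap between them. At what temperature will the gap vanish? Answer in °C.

α₁L₁ = 2.773×10⁻⁶ m/K, α₂L₂ = 2.8532×10⁻⁵ m/K → total 3.1305×10⁻⁵ m/K
ΔT = g/(α₁L₁+α₂L₂) = 4.19×10⁻³ / 3.1305×10⁻⁵ = 133.84 K
T = 27.4 + 133.84 = 161.24 °C

T = 161 °C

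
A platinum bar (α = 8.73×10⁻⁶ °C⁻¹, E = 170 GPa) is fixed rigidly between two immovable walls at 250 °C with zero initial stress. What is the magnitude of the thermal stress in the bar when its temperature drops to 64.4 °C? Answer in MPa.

Fully constrained: the free strain ε = αΔT is blocked, so σ = Eε = EαΔT.
|ΔT| = 185.6 K
σ = 170×10⁹ × 8.73×10⁻⁶ × 185.6 = 2.75×10⁸ Pa

σ = 275 MPa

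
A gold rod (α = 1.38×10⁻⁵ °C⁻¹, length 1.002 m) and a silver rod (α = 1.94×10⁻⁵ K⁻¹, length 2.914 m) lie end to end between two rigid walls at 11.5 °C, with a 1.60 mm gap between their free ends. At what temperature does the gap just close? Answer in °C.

T = 34.2 °C

α₁L₁ = 1.38276×10⁻⁵ m/K, α₂L₂ = 5.65316×10⁻⁵ m/K → total 7.03592×10⁻⁵ m/K
ΔT = g/(α₁L₁+α₂L₂) = 1.60×10⁻³ / 7.03592×10⁻⁵ = 22.740 K
T = 11.5 + 22.740 = 34.240 °C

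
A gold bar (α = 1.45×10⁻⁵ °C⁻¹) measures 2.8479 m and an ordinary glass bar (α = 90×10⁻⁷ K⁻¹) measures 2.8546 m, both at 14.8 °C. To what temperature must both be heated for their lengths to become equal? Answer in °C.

L₁(1 + α₁ΔT) = L₂(1 + α₂ΔT) ⇒ ΔT = (L₂ − L₁)/(α₁L₁ − α₂L₂)
L₂ − L₁ = 2.8546 − 2.8479 = 6.70×10⁻³ m
α₁L₁ − α₂L₂ = 1.45×10⁻⁵×2.8479 − 90×10⁻⁷×2.8546 = 1.560315×10⁻⁵ m/K
ΔT = 6.70×10⁻³ / 1.560315×10⁻⁵ = 429.400 K
T = 14.8 + 429.400 = 444.200 °C

T = 444.2 °C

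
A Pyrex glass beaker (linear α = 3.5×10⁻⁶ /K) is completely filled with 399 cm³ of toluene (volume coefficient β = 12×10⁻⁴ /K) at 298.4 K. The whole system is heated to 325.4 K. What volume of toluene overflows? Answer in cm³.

12.8 cm³

The beaker also expands: β_container ≈ 3α = 1.05×10⁻⁵ /K
Net overflow = V₀(β_liq − 3α_cont)ΔT
β − 3α = 1.20×10⁻³ − 1.05×10⁻⁵ = 1.1895×10⁻³ /K; ΔT = 27.0 K
ΔV = 399 × 1.1895×10⁻³ × 27.0 = 12.8 cm³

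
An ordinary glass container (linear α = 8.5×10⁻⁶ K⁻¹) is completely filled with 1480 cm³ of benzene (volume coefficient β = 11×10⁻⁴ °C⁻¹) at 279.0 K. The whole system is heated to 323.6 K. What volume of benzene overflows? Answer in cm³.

70.9 cm³

The container also expands: β_container ≈ 3α = 2.55×10⁻⁵ /K
Net overflow = V₀(β_liq − 3α_cont)ΔT
β − 3α = 1.10×10⁻³ − 2.55×10⁻⁵ = 1.0745×10⁻³ /K; ΔT = 44.6 K
ΔV = 1480 × 1.0745×10⁻³ × 44.6 = 70.9 cm³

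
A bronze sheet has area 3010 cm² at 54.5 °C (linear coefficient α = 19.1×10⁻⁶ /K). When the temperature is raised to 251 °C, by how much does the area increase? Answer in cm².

Area coefficient ≈ 2α; |ΔT| = 196.5 K
ΔA = 2αA₀ΔT = 2(19.1×10⁻⁶)(3010)(196.5) = 22.6 cm²

ΔA = 22.6 cm²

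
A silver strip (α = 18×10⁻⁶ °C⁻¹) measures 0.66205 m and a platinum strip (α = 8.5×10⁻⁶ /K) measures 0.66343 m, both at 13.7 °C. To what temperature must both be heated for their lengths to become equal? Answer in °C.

T = 233.5 °C

Equal length when α₁L₁ΔT − α₂L₂ΔT = L₂ − L₁ = 1.38×10⁻³ m
α₁L₁ = 1.19169×10⁻⁵, α₂L₂ = 5.639155×10⁻⁶ → Δ(αL) = 6.277745×10⁻⁶ m/K
ΔT = 1.38×10⁻³ / 6.277745×10⁻⁶ = 219.824 K, so T = 13.7 + 219.824 = 233.524 °C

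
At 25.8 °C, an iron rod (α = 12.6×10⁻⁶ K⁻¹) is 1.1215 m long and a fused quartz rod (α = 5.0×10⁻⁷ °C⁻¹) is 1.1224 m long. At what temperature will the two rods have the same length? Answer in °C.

T = 92.12 °C

L₁(1 + α₁ΔT) = L₂(1 + α₂ΔT) ⇒ ΔT = (L₂ − L₁)/(α₁L₁ − α₂L₂)
L₂ − L₁ = 1.1224 − 1.1215 = 9.00×10⁻⁴ m
α₁L₁ − α₂L₂ = 12.6×10⁻⁶×1.1215 − 5.0×10⁻⁷×1.1224 = 1.35697×10⁻⁵ m/K
ΔT = 9.00×10⁻⁴ / 1.35697×10⁻⁵ = 66.3242 K
T = 25.8 + 66.3242 = 92.1242 °C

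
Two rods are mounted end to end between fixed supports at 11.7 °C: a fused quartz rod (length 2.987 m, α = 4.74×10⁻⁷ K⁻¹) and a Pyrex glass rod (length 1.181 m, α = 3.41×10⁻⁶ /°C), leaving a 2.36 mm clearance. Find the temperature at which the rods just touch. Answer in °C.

T = 445 °C

α₁L₁ = 1.415838×10⁻⁶ m/K, α₂L₂ = 4.02721×10⁻⁶ m/K → total 5.443048×10⁻⁶ m/K
ΔT = g/(α₁L₁+α₂L₂) = 2.36×10⁻³ / 5.443048×10⁻⁶ = 433.58 K
T = 11.7 + 433.58 = 445.28 °C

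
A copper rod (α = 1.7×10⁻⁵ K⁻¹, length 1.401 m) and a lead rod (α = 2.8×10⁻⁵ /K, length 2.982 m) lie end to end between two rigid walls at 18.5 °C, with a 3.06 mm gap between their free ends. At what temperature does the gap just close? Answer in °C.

Gap closes when ΔL₁ + ΔL₂ = 3.06 mm = 3.06×10⁻³ m
(α₁L₁ + α₂L₂)ΔT = g
α₁L₁ + α₂L₂ = 1.7×10⁻⁵×1.401 + 2.8×10⁻⁵×2.982 = 1.07313×10⁻⁴ m/K
ΔT = 3.06×10⁻³ / 1.07313×10⁻⁴ = 28.515 K
T = 18.5 + 28.515 = 47.015 °C

T = 47.0 °C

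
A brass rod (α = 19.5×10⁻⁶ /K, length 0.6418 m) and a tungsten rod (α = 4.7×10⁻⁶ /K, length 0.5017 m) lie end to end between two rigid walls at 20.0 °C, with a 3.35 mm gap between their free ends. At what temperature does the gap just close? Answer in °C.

T = 245 °C

α₁L₁ = 1.25151×10⁻⁵ m/K, α₂L₂ = 2.35799×10⁻⁶ m/K → total 1.487309×10⁻⁵ m/K
ΔT = g/(α₁L₁+α₂L₂) = 3.35×10⁻³ / 1.487309×10⁻⁵ = 225.24 K
T = 20.0 + 225.24 = 245.24 °C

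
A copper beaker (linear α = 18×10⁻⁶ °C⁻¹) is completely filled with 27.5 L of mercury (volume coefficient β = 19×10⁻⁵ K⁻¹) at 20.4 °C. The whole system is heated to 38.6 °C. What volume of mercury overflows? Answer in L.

The beaker also expands: β_container ≈ 3α = 5.4×10⁻⁵ /K
Net overflow = V₀(β_liq − 3α_cont)ΔT
β − 3α = 1.90×10⁻⁴ − 5.4×10⁻⁵ = 1.36×10⁻⁴ /K; ΔT = 18.2 K
ΔV = 27.5 × 1.36×10⁻⁴ × 18.2 = 0.0681 L

0.0681 L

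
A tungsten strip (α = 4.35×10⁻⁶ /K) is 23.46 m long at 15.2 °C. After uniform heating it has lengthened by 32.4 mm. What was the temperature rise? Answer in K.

ΔT = 317 K

ΔL = αL₀ΔT ⇒ ΔT = ΔL / (αL₀)
ΔT = 32.4×10⁻³ m / (4.35×10⁻⁶ × 23.46 m) = 317.49 K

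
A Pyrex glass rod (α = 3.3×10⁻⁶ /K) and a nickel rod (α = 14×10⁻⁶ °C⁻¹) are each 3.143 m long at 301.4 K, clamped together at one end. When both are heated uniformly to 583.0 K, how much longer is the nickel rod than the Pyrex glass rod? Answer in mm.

ΔT = 281.6 K
Pyrex glass: ΔL = 3.3×10⁻⁶ × 3.143 m × 281.6 = 2.9207×10⁻³ m = 2.9207 mm
nickel: ΔL = 14×10⁻⁶ × 3.143 m × 281.6 = 1.2391×10⁻² m = 12.391 mm
difference = 12.391 − 2.9207 = 9.4703 mm

9.47 mm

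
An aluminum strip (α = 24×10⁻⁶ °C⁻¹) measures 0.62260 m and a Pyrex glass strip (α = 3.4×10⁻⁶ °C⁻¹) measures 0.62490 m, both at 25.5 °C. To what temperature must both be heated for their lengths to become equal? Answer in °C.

L₁(1 + α₁ΔT) = L₂(1 + α₂ΔT) ⇒ ΔT = (L₂ − L₁)/(α₁L₁ − α₂L₂)
L₂ − L₁ = 0.62490 − 0.62260 = 2.30×10⁻³ m
α₁L₁ − α₂L₂ = 24×10⁻⁶×0.62260 − 3.4×10⁻⁶×0.62490 = 1.281774×10⁻⁵ m/K
ΔT = 2.30×10⁻³ / 1.281774×10⁻⁵ = 179.439 K
T = 25.5 + 179.439 = 204.939 °C

T = 204.9 °C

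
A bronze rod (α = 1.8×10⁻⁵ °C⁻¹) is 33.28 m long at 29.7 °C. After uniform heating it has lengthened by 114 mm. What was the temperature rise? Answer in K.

ΔL = αL₀ΔT ⇒ ΔT = ΔL / (αL₀)
ΔT = 114×10⁻³ m / (1.8×10⁻⁵ × 33.28 m) = 190.30 K

ΔT = 190 K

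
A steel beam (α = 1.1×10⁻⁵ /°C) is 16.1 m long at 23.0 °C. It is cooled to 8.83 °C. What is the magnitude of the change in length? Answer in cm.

|ΔT| = |8.83 − 23.0| = 14.17 K
ΔL = αL₀ΔT = (1.1×10⁻⁵)(16.1)(14.17) = 2.51×10⁻³ m

ΔL = 0.251 cm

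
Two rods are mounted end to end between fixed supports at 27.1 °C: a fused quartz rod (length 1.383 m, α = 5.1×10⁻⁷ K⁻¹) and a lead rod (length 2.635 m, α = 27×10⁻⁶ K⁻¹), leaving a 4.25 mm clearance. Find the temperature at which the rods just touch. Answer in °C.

T = 86.3 °C

Gap closes when ΔL₁ + ΔL₂ = 4.25 mm = 4.25×10⁻³ m
(α₁L₁ + α₂L₂)ΔT = g
α₁L₁ + α₂L₂ = 5.1×10⁻⁷×1.383 + 27×10⁻⁶×2.635 = 7.185033×10⁻⁵ m/K
ΔT = 4.25×10⁻³ / 7.185033×10⁻⁵ = 59.151 K
T = 27.1 + 59.151 = 86.251 °C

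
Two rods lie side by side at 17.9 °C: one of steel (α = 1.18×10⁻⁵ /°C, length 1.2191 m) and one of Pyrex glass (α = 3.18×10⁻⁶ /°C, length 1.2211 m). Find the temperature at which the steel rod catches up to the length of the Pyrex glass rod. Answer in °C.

L₁(1 + α₁ΔT) = L₂(1 + α₂ΔT) ⇒ ΔT = (L₂ − L₁)/(α₁L₁ − α₂L₂)
L₂ − L₁ = 1.2211 − 1.2191 = 2.00×10⁻³ m
α₁L₁ − α₂L₂ = 1.18×10⁻⁵×1.2191 − 3.18×10⁻⁶×1.2211 = 1.0502282×10⁻⁵ m/K
ΔT = 2.00×10⁻³ / 1.0502282×10⁻⁵ = 190.435 K
T = 17.9 + 190.435 = 208.335 °C

T = 208.3 °C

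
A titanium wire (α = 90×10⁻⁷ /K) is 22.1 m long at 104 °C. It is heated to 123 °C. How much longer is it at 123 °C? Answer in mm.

|ΔT| = |123 − 104| = 19 K
ΔL = αL₀ΔT = (90×10⁻⁷)(22.1)(19) = 3.78×10⁻³ m

ΔL = 3.78 mm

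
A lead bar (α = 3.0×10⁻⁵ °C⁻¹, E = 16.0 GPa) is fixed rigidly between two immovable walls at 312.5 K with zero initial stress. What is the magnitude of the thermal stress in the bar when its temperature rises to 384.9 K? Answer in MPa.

Fully constrained: the free strain ε = αΔT is blocked, so σ = Eε = EαΔT.
|ΔT| = 72.4 K
σ = 16.0×10⁹ × 3.0×10⁻⁵ × 72.4 = 3.48×10⁷ Pa

σ = 34.8 MPa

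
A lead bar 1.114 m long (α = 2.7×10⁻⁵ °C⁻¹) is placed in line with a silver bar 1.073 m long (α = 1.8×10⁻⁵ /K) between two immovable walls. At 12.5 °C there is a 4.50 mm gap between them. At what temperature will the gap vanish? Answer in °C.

Gap closes when ΔL₁ + ΔL₂ = 4.50 mm = 4.50×10⁻³ m
(α₁L₁ + α₂L₂)ΔT = g
α₁L₁ + α₂L₂ = 2.7×10⁻⁵×1.114 + 1.8×10⁻⁵×1.073 = 4.9392×10⁻⁵ m/K
ΔT = 4.50×10⁻³ / 4.9392×10⁻⁵ = 91.11 K
T = 12.5 + 91.11 = 103.61 °C

T = 104 °C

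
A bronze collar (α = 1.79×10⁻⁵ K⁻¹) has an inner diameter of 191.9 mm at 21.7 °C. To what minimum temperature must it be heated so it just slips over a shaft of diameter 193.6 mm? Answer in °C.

Required Δd = 193.6 − 191.9 = 1.7 mm
Δd = αd₀ΔT ⇒ ΔT = Δd/(αd₀) = 1.7 / (1.79×10⁻⁵ × 191.9) = 494.90 K
T_min = 21.7 + 494.90 = 516.60 °C

T = 517 °C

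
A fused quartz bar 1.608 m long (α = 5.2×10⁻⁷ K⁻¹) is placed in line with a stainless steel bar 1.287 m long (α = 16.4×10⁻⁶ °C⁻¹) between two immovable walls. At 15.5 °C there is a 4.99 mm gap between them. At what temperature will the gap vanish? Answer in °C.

α₁L₁ = 8.3616×10⁻⁷ m/K, α₂L₂ = 2.11068×10⁻⁵ m/K → total 2.194296×10⁻⁵ m/K
ΔT = g/(α₁L₁+α₂L₂) = 4.99×10⁻³ / 2.194296×10⁻⁵ = 227.41 K
T = 15.5 + 227.41 = 242.91 °C

T = 243 °C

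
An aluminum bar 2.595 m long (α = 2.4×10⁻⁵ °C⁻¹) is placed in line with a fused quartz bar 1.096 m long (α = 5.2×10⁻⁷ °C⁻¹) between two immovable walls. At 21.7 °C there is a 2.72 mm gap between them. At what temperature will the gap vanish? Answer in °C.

T = 65.0 °C

α₁L₁ = 6.228×10⁻⁵ m/K, α₂L₂ = 5.6992×10⁻⁷ m/K → total 6.284992×10⁻⁵ m/K
ΔT = g/(α₁L₁+α₂L₂) = 2.72×10⁻³ / 6.284992×10⁻⁵ = 43.278 K
T = 21.7 + 43.278 = 64.978 °C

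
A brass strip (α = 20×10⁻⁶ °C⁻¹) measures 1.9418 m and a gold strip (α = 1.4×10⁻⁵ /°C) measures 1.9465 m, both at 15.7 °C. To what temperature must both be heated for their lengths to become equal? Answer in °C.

T = 421.4 °C

Equal length when α₁L₁ΔT − α₂L₂ΔT = L₂ − L₁ = 4.70×10⁻³ m
α₁L₁ = 3.8836×10⁻⁵, α₂L₂ = 2.7251×10⁻⁵ → Δ(αL) = 1.1585×10⁻⁵ m/K
ΔT = 4.70×10⁻³ / 1.1585×10⁻⁵ = 405.697 K, so T = 15.7 + 405.697 = 421.397 °C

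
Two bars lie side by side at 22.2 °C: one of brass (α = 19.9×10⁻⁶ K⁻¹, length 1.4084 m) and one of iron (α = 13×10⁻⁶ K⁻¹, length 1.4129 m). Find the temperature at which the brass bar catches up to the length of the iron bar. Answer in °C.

T = 488.1 °C

Equal length when α₁L₁ΔT − α₂L₂ΔT = L₂ − L₁ = 4.50×10⁻³ m
α₁L₁ = 2.802716×10⁻⁵, α₂L₂ = 1.83677×10⁻⁵ → Δ(αL) = 9.65946×10⁻⁶ m/K
ΔT = 4.50×10⁻³ / 9.65946×10⁻⁶ = 465.865 K, so T = 22.2 + 465.865 = 488.065 °C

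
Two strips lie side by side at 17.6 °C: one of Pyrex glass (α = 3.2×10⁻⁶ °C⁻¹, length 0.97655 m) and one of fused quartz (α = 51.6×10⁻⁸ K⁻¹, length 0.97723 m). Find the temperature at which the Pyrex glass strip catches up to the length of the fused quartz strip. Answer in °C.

T = 277.1 °C

L₁(1 + α₁ΔT) = L₂(1 + α₂ΔT) ⇒ ΔT = (L₂ − L₁)/(α₁L₁ − α₂L₂)
L₂ − L₁ = 0.97723 − 0.97655 = 6.80×10⁻⁴ m
α₁L₁ − α₂L₂ = 3.2×10⁻⁶×0.97655 − 51.6×10⁻⁸×0.97723 = 2.62070932×10⁻⁶ m/K
ΔT = 6.80×10⁻⁴ / 2.62070932×10⁻⁶ = 259.472 K
T = 17.6 + 259.472 = 277.072 °C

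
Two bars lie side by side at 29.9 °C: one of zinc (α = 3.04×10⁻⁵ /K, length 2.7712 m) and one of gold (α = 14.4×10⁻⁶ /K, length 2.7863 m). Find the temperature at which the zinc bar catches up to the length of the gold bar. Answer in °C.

L₁(1 + α₁ΔT) = L₂(1 + α₂ΔT) ⇒ ΔT = (L₂ − L₁)/(α₁L₁ − α₂L₂)
L₂ − L₁ = 2.7863 − 2.7712 = 1.51×10⁻² m
α₁L₁ − α₂L₂ = 3.04×10⁻⁵×2.7712 − 14.4×10⁻⁶×2.7863 = 4.412176×10⁻⁵ m/K
ΔT = 1.51×10⁻² / 4.412176×10⁻⁵ = 342.235 K
T = 29.9 + 342.235 = 372.135 °C

T = 372.1 °C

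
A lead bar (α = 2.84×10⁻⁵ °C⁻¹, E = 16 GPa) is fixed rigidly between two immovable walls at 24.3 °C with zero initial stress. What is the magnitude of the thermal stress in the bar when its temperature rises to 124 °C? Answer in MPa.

Fully constrained: the free strain ε = αΔT is blocked, so σ = Eε = EαΔT.
|ΔT| = 99.7 K
σ = 16.0×10⁹ × 2.84×10⁻⁵ × 99.7 = 4.53×10⁷ Pa

σ = 45.3 MPa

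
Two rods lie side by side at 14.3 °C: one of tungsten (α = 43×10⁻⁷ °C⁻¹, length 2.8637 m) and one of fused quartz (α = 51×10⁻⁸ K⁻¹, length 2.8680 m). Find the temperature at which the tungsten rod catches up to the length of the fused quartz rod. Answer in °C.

L₁(1 + α₁ΔT) = L₂(1 + α₂ΔT) ⇒ ΔT = (L₂ − L₁)/(α₁L₁ − α₂L₂)
L₂ − L₁ = 2.8680 − 2.8637 = 4.30×10⁻³ m
α₁L₁ − α₂L₂ = 43×10⁻⁷×2.8637 − 51×10⁻⁸×2.8680 = 1.085123×10⁻⁵ m/K
ΔT = 4.30×10⁻³ / 1.085123×10⁻⁵ = 396.268 K
T = 14.3 + 396.268 = 410.568 °C

T = 410.6 °C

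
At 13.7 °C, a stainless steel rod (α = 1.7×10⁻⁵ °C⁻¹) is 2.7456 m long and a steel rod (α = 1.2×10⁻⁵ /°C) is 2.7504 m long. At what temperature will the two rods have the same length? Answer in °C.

T = 364.8 °C

L₁(1 + α₁ΔT) = L₂(1 + α₂ΔT) ⇒ ΔT = (L₂ − L₁)/(α₁L₁ − α₂L₂)
L₂ − L₁ = 2.7504 − 2.7456 = 4.80×10⁻³ m
α₁L₁ − α₂L₂ = 1.7×10⁻⁵×2.7456 − 1.2×10⁻⁵×2.7504 = 1.36704×10⁻⁵ m/K
ΔT = 4.80×10⁻³ / 1.36704×10⁻⁵ = 351.124 K
T = 13.7 + 351.124 = 364.824 °C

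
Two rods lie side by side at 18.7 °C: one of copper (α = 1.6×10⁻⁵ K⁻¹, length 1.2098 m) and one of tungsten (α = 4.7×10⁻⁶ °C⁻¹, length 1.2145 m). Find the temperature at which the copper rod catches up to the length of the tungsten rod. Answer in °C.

T = 363.1 °C

L₁(1 + α₁ΔT) = L₂(1 + α₂ΔT) ⇒ ΔT = (L₂ − L₁)/(α₁L₁ − α₂L₂)
L₂ − L₁ = 1.2145 − 1.2098 = 4.70×10⁻³ m
α₁L₁ − α₂L₂ = 1.6×10⁻⁵×1.2098 − 4.7×10⁻⁶×1.2145 = 1.364865×10⁻⁵ m/K
ΔT = 4.70×10⁻³ / 1.364865×10⁻⁵ = 344.356 K
T = 18.7 + 344.356 = 363.056 °C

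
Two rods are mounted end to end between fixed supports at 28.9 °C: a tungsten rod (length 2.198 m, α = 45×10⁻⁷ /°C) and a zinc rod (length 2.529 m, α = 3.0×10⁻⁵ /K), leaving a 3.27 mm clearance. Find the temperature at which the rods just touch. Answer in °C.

α₁L₁ = 9.891×10⁻⁶ m/K, α₂L₂ = 7.587×10⁻⁵ m/K → total 8.5761×10⁻⁵ m/K
ΔT = g/(α₁L₁+α₂L₂) = 3.27×10⁻³ / 8.5761×10⁻⁵ = 38.129 K
T = 28.9 + 38.129 = 67.029 °C

T = 67.0 °C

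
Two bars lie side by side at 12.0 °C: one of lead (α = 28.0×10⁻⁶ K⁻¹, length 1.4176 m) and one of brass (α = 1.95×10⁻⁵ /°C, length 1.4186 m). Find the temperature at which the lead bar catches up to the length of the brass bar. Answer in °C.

Equal length when α₁L₁ΔT − α₂L₂ΔT = L₂ − L₁ = 1.00×10⁻³ m
α₁L₁ = 3.96928×10⁻⁵, α₂L₂ = 2.76627×10⁻⁵ → Δ(αL) = 1.20301×10⁻⁵ m/K
ΔT = 1.00×10⁻³ / 1.20301×10⁻⁵ = 83.1248 K, so T = 12.0 + 83.1248 = 95.1248 °C

T = 95.12 °C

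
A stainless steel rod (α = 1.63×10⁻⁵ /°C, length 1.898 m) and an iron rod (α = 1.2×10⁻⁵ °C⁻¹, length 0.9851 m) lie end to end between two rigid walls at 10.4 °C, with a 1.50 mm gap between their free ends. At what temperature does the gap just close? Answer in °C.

T = 45.5 °C

Gap closes when ΔL₁ + ΔL₂ = 1.50 mm = 1.50×10⁻³ m
(α₁L₁ + α₂L₂)ΔT = g
α₁L₁ + α₂L₂ = 1.63×10⁻⁵×1.898 + 1.2×10⁻⁵×0.9851 = 4.27586×10⁻⁵ m/K
ΔT = 1.50×10⁻³ / 4.27586×10⁻⁵ = 35.081 K
T = 10.4 + 35.081 = 45.481 °C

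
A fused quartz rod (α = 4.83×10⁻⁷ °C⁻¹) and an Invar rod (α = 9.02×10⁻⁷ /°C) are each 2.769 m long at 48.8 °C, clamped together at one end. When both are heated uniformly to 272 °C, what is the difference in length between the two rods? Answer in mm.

0.259 mm

ΔT = 223.2 K
fused quartz: ΔL = 4.83×10⁻⁷ × 2.769 m × 223.2 = 2.9851×10⁻⁴ m = 0.29851 mm
Invar: ΔL = 9.02×10⁻⁷ × 2.769 m × 223.2 = 5.5747×10⁻⁴ m = 0.55747 mm
difference = 0.55747 − 0.29851 = 0.25896 mm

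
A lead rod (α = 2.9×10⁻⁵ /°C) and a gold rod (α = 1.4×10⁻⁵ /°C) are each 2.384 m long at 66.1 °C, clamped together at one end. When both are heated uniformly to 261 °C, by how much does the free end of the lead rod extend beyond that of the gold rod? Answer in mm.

6.97 mm

ΔT = 194.9 K
lead: ΔL = 2.9×10⁻⁵ × 2.384 m × 194.9 = 1.3475×10⁻² m = 13.475 mm
gold: ΔL = 1.4×10⁻⁵ × 2.384 m × 194.9 = 6.5050×10⁻³ m = 6.5050 mm
difference = 13.475 − 6.5050 = 6.970 mm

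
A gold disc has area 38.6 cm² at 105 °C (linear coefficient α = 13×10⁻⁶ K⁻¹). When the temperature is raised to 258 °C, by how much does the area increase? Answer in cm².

Area coefficient ≈ 2α; |ΔT| = 153 K
ΔA = 2αA₀ΔT = 2(13×10⁻⁶)(38.6)(153) = 0.154 cm²

ΔA = 0.154 cm²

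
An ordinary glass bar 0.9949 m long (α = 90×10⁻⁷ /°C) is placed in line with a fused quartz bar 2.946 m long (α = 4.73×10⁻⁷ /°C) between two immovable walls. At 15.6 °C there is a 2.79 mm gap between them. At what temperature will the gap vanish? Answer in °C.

α₁L₁ = 8.9541×10⁻⁶ m/K, α₂L₂ = 1.393458×10⁻⁶ m/K → total 1.0347558×10⁻⁵ m/K
ΔT = g/(α₁L₁+α₂L₂) = 2.79×10⁻³ / 1.0347558×10⁻⁵ = 269.63 K
T = 15.6 + 269.63 = 285.23 °C

T = 285 °C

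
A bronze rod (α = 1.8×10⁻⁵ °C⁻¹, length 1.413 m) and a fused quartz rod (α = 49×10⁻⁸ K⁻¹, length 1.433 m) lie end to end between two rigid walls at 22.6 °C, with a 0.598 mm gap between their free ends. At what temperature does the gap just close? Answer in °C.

T = 45.5 °C

Gap closes when ΔL₁ + ΔL₂ = 0.598 mm = 5.98×10⁻⁴ m
(α₁L₁ + α₂L₂)ΔT = g
α₁L₁ + α₂L₂ = 1.8×10⁻⁵×1.413 + 49×10⁻⁸×1.433 = 2.613617×10⁻⁵ m/K
ΔT = 5.98×10⁻⁴ / 2.613617×10⁻⁵ = 22.880 K
T = 22.6 + 22.880 = 45.480 °C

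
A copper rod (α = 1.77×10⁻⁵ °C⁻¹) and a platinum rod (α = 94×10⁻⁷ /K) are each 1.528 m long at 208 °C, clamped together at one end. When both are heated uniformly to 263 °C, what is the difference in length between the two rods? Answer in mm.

ΔT = 55 K
copper: ΔL = 1.77×10⁻⁵ × 1.528 m × 55 = 1.4875×10⁻³ m = 1.4875 mm
platinum: ΔL = 94×10⁻⁷ × 1.528 m × 55 = 7.8998×10⁻⁴ m = 0.78998 mm
difference = 1.4875 − 0.78998 = 0.69752 mm

0.698 mm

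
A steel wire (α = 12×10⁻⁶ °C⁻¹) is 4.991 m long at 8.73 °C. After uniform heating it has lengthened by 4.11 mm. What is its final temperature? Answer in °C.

ΔL = αL₀ΔT ⇒ ΔT = ΔL / (αL₀)
ΔT = 4.11×10⁻³ m / (12×10⁻⁶ × 4.991 m) = 68.624 K
T = 8.73 + 68.624 = 77.354 °C

T = 77.4 °C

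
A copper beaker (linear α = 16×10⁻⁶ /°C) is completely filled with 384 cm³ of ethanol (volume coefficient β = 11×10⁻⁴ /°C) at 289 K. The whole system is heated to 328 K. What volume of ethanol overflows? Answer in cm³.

15.8 cm³

The beaker also expands: β_container ≈ 3α = 4.8×10⁻⁵ /K
Net overflow = V₀(β_liq − 3α_cont)ΔT
β − 3α = 1.10×10⁻³ − 4.8×10⁻⁵ = 1.052×10⁻³ /K; ΔT = 39 K
ΔV = 384 × 1.052×10⁻³ × 39 = 15.8 cm³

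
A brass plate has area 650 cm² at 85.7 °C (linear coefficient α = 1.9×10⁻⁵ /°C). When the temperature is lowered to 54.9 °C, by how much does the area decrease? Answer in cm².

Area coefficient ≈ 2α; |ΔT| = 30.8 K
ΔA = 2αA₀ΔT = 2(1.9×10⁻⁵)(650)(30.8) = 0.761 cm²

ΔA = 0.761 cm²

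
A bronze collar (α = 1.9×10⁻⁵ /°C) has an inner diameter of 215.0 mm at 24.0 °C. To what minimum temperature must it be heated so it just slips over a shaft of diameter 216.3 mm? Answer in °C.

T = 342 °C

Required Δd = 216.3 − 215.0 = 1.3 mm
Δd = αd₀ΔT ⇒ ΔT = Δd/(αd₀) = 1.3 / (1.9×10⁻⁵ × 215.0) = 318.24 K
T_min = 24.0 + 318.24 = 342.24 °C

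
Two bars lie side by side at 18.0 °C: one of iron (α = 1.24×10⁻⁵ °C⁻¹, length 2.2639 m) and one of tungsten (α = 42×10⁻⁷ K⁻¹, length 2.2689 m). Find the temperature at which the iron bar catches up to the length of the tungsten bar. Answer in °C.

Equal length when α₁L₁ΔT − α₂L₂ΔT = L₂ − L₁ = 5.00×10⁻³ m
α₁L₁ = 2.807236×10⁻⁵, α₂L₂ = 9.52938×10⁻⁶ → Δ(αL) = 1.854298×10⁻⁵ m/K
ΔT = 5.00×10⁻³ / 1.854298×10⁻⁵ = 269.644 K, so T = 18.0 + 269.644 = 287.644 °C

T = 287.6 °C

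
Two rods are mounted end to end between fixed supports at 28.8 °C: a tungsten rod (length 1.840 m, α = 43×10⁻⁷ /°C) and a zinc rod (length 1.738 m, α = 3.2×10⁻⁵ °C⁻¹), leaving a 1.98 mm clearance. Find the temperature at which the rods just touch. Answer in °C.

T = 60.0 °C

α₁L₁ = 7.912×10⁻⁶ m/K, α₂L₂ = 5.5616×10⁻⁵ m/K → total 6.3528×10⁻⁵ m/K
ΔT = g/(α₁L₁+α₂L₂) = 1.98×10⁻³ / 6.3528×10⁻⁵ = 31.167 K
T = 28.8 + 31.167 = 59.967 °C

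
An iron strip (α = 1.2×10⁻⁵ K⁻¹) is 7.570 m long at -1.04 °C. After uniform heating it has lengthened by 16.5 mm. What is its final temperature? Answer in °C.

T = 181 °C

ΔL = αL₀ΔT ⇒ ΔT = ΔL / (αL₀)
ΔT = 16.5×10⁻³ m / (1.2×10⁻⁵ × 7.570 m) = 181.64 K
T = -1.04 + 181.64 = 180.60 °C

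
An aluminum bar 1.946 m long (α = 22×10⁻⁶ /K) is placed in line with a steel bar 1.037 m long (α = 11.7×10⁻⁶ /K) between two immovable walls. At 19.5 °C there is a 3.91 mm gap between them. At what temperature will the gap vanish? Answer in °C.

α₁L₁ = 4.2812×10⁻⁵ m/K, α₂L₂ = 1.21329×10⁻⁵ m/K → total 5.49449×10⁻⁵ m/K
ΔT = g/(α₁L₁+α₂L₂) = 3.91×10⁻³ / 5.49449×10⁻⁵ = 71.162 K
T = 19.5 + 71.162 = 90.662 °C

T = 90.7 °C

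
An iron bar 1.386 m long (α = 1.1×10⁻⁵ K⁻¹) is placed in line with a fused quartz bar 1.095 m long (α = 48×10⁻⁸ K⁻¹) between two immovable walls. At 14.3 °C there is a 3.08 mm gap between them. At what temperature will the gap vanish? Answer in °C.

T = 210 °C

α₁L₁ = 1.5246×10⁻⁵ m/K, α₂L₂ = 5.256×10⁻⁷ m/K → total 1.57716×10⁻⁵ m/K
ΔT = g/(α₁L₁+α₂L₂) = 3.08×10⁻³ / 1.57716×10⁻⁵ = 195.29 K
T = 14.3 + 195.29 = 209.59 °C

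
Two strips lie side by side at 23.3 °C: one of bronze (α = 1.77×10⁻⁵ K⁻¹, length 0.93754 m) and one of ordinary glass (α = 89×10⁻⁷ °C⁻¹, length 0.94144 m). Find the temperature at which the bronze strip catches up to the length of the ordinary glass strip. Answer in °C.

L₁(1 + α₁ΔT) = L₂(1 + α₂ΔT) ⇒ ΔT = (L₂ − L₁)/(α₁L₁ − α₂L₂)
L₂ − L₁ = 0.94144 − 0.93754 = 3.90×10⁻³ m
α₁L₁ − α₂L₂ = 1.77×10⁻⁵×0.93754 − 89×10⁻⁷×0.94144 = 8.215642×10⁻⁶ m/K
ΔT = 3.90×10⁻³ / 8.215642×10⁻⁶ = 474.704 K
T = 23.3 + 474.704 = 498.004 °C

T = 498.0 °C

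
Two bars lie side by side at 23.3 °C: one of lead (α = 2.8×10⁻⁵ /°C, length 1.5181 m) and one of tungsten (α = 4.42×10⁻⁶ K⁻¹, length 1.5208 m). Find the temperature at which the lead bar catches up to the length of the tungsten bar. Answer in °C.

Equal length when α₁L₁ΔT − α₂L₂ΔT = L₂ − L₁ = 2.70×10⁻³ m
α₁L₁ = 4.25068×10⁻⁵, α₂L₂ = 6.721936×10⁻⁶ → Δ(αL) = 3.5784864×10⁻⁵ m/K
ΔT = 2.70×10⁻³ / 3.5784864×10⁻⁵ = 75.4509 K, so T = 23.3 + 75.4509 = 98.7509 °C

T = 98.75 °C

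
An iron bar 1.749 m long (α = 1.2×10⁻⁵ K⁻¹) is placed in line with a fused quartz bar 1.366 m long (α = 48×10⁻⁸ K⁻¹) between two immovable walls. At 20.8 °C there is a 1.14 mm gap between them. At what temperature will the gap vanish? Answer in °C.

Gap closes when ΔL₁ + ΔL₂ = 1.14 mm = 1.14×10⁻³ m
(α₁L₁ + α₂L₂)ΔT = g
α₁L₁ + α₂L₂ = 1.2×10⁻⁵×1.749 + 48×10⁻⁸×1.366 = 2.164368×10⁻⁵ m/K
ΔT = 1.14×10⁻³ / 2.164368×10⁻⁵ = 52.671 K
T = 20.8 + 52.671 = 73.471 °C

T = 73.5 °C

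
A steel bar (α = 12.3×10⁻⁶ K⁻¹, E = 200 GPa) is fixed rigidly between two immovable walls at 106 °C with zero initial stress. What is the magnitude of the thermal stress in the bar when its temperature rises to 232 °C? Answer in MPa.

Fully constrained: the free strain ε = αΔT is blocked, so σ = Eε = EαΔT.
|ΔT| = 126 K
σ = 200×10⁹ × 12.3×10⁻⁶ × 126 = 3.10×10⁸ Pa

σ = 310 MPa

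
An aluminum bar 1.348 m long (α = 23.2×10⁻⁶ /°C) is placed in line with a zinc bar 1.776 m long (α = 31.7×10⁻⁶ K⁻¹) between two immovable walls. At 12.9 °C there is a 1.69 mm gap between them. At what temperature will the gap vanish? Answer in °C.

T = 32.2 °C

Gap closes when ΔL₁ + ΔL₂ = 1.69 mm = 1.69×10⁻³ m
(α₁L₁ + α₂L₂)ΔT = g
α₁L₁ + α₂L₂ = 23.2×10⁻⁶×1.348 + 31.7×10⁻⁶×1.776 = 8.75728×10⁻⁵ m/K
ΔT = 1.69×10⁻³ / 8.75728×10⁻⁵ = 19.298 K
T = 12.9 + 19.298 = 32.198 °C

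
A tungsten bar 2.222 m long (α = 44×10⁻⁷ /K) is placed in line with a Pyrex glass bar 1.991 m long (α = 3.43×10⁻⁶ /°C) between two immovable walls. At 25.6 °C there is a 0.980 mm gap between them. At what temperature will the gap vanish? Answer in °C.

α₁L₁ = 9.7768×10⁻⁶ m/K, α₂L₂ = 6.82913×10⁻⁶ m/K → total 1.660593×10⁻⁵ m/K
ΔT = g/(α₁L₁+α₂L₂) = 9.80×10⁻⁴ / 1.660593×10⁻⁵ = 59.015 K
T = 25.6 + 59.015 = 84.615 °C

T = 84.6 °C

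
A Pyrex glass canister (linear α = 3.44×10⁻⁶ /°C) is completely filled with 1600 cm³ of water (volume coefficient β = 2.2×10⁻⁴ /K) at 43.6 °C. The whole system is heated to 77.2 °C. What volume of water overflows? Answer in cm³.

11.3 cm³

The canister also expands: β_container ≈ 3α = 1.032×10⁻⁵ /K
Net overflow = V₀(β_liq − 3α_cont)ΔT
β − 3α = 2.20×10⁻⁴ − 1.032×10⁻⁵ = 2.0968×10⁻⁴ /K; ΔT = 33.6 K
ΔV = 1600 × 2.0968×10⁻⁴ × 33.6 = 11.3 cm³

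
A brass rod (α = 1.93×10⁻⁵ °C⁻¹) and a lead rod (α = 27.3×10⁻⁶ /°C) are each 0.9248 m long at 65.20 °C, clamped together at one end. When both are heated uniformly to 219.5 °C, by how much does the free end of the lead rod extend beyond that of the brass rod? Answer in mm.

1.14 mm

ΔT = 154.30 K
brass: ΔL = 1.93×10⁻⁵ × 0.9248 m × 154.30 = 2.7540×10⁻³ m = 2.7540 mm
lead: ΔL = 27.3×10⁻⁶ × 0.9248 m × 154.30 = 3.8956×10⁻³ m = 3.8956 mm
difference = 3.8956 − 2.7540 = 1.1416 mm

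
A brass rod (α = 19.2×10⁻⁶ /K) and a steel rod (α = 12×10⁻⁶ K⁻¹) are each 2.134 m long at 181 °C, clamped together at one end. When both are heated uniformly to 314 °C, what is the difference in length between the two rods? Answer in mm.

ΔT = 133 K
brass: ΔL = 19.2×10⁻⁶ × 2.134 m × 133 = 5.4494×10⁻³ m = 5.4494 mm
steel: ΔL = 12×10⁻⁶ × 2.134 m × 133 = 3.4059×10⁻³ m = 3.4059 mm
difference = 5.4494 − 3.4059 = 2.0435 mm

2.04 mm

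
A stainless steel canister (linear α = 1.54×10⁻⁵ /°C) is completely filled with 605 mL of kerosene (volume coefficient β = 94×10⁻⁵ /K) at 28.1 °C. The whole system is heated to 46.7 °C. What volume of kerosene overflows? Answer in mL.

The canister also expands: β_container ≈ 3α = 4.62×10⁻⁵ /K
Net overflow = V₀(β_liq − 3α_cont)ΔT
β − 3α = 9.40×10⁻⁴ − 4.62×10⁻⁵ = 8.938×10⁻⁴ /K; ΔT = 18.6 K
ΔV = 605 × 8.938×10⁻⁴ × 18.6 = 10.1 mL

10.1 mL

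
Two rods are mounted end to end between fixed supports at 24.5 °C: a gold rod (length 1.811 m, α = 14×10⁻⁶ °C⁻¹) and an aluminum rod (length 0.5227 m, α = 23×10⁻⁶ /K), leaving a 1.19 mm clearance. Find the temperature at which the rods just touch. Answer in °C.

Gap closes when ΔL₁ + ΔL₂ = 1.19 mm = 1.19×10⁻³ m
(α₁L₁ + α₂L₂)ΔT = g
α₁L₁ + α₂L₂ = 14×10⁻⁶×1.811 + 23×10⁻⁶×0.5227 = 3.73761×10⁻⁵ m/K
ΔT = 1.19×10⁻³ / 3.73761×10⁻⁵ = 31.839 K
T = 24.5 + 31.839 = 56.339 °C

T = 56.3 °C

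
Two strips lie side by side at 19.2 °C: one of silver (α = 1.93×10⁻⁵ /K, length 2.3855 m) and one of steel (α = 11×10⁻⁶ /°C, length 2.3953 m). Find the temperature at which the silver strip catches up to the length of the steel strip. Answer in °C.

Equal length when α₁L₁ΔT − α₂L₂ΔT = L₂ − L₁ = 9.80×10⁻³ m
α₁L₁ = 4.604015×10⁻⁵, α₂L₂ = 2.63483×10⁻⁵ → Δ(αL) = 1.969185×10⁻⁵ m/K
ΔT = 9.80×10⁻³ / 1.969185×10⁻⁵ = 497.668 K, so T = 19.2 + 497.668 = 516.868 °C

T = 516.9 °C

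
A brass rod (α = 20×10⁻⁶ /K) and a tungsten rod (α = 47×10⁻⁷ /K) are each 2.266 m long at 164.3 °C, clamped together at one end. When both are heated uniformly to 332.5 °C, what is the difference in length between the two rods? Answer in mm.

ΔT = 168.2 K
brass: ΔL = 20×10⁻⁶ × 2.266 m × 168.2 = 7.6228×10⁻³ m = 7.6228 mm
tungsten: ΔL = 47×10⁻⁷ × 2.266 m × 168.2 = 1.7914×10⁻³ m = 1.7914 mm
difference = 7.6228 − 1.7914 = 5.8314 mm

5.83 mm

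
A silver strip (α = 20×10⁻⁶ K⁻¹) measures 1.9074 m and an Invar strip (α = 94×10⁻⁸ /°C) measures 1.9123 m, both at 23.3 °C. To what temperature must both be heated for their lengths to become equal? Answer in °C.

L₁(1 + α₁ΔT) = L₂(1 + α₂ΔT) ⇒ ΔT = (L₂ − L₁)/(α₁L₁ − α₂L₂)
L₂ − L₁ = 1.9123 − 1.9074 = 4.90×10⁻³ m
α₁L₁ − α₂L₂ = 20×10⁻⁶×1.9074 − 94×10⁻⁸×1.9123 = 3.6350438×10⁻⁵ m/K
ΔT = 4.90×10⁻³ / 3.6350438×10⁻⁵ = 134.799 K
T = 23.3 + 134.799 = 158.099 °C

T = 158.1 °C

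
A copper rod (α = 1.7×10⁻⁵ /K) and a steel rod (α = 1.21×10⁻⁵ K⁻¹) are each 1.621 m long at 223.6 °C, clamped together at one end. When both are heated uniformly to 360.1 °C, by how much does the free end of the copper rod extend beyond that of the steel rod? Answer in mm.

1.08 mm

ΔT = 136.5 K
copper: ΔL = 1.7×10⁻⁵ × 1.621 m × 136.5 = 3.7615×10⁻³ m = 3.7615 mm
steel: ΔL = 1.21×10⁻⁵ × 1.621 m × 136.5 = 2.6773×10⁻³ m = 2.6773 mm
difference = 3.7615 − 2.6773 = 1.0842 mm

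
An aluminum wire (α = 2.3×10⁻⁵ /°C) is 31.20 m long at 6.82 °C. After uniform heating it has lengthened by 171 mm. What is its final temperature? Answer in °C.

ΔL = αL₀ΔT ⇒ ΔT = ΔL / (αL₀)
ΔT = 171×10⁻³ m / (2.3×10⁻⁵ × 31.20 m) = 238.29 K
T = 6.82 + 238.29 = 245.11 °C

T = 245 °C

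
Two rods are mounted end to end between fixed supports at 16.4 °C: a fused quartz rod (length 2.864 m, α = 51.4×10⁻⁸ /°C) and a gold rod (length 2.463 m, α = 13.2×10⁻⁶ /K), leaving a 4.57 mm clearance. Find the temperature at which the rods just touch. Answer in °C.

T = 151 °C

Gap closes when ΔL₁ + ΔL₂ = 4.57 mm = 4.57×10⁻³ m
(α₁L₁ + α₂L₂)ΔT = g
α₁L₁ + α₂L₂ = 51.4×10⁻⁸×2.864 + 13.2×10⁻⁶×2.463 = 3.3983696×10⁻⁵ m/K
ΔT = 4.57×10⁻³ / 3.3983696×10⁻⁵ = 134.48 K
T = 16.4 + 134.48 = 150.88 °C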